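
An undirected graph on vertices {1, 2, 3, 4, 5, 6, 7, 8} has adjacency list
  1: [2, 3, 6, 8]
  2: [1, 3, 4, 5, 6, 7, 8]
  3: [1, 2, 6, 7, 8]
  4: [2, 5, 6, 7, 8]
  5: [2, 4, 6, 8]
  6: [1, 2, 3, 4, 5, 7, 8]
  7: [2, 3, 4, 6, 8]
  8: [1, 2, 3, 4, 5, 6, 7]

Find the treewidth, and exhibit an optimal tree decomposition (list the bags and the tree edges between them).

Treewidth 4.
Bags: B1 = {1, 2, 3, 6, 8}  B2 = {2, 3, 6, 7, 8}  B3 = {2, 4, 6, 7, 8}  B4 = {2, 4, 5, 6, 8}
Tree: B1–B2, B2–B3, B3–B4

Every bag has size at most 5, so the width is 5 − 1 = 4 and tw(G) ≤ 4. On the other hand G contains the 5-clique {1, 2, 3, 6, 8}. A clique must lie in a single bag of any decomposition, so no decomposition can have width below 4. Combining the bounds, tw(G) = 4.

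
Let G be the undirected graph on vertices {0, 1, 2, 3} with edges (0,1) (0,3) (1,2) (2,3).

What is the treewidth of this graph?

A width-2 tree decomposition is:
Bags: B1 = {0, 1, 3}  B2 = {1, 2, 3}
Tree: B1–B2
Each bag holds 3 vertices, so the decomposition has width 2, which upper-bounds the treewidth. The edges 3–0–1–2–3 form a cycle, so G is not a tree and its treewidth is at least 2. Hence tw(G) = 2 exactly.

2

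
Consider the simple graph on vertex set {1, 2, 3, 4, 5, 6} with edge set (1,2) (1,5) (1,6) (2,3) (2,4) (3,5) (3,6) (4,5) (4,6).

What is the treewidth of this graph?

A width-3 tree decomposition is:
Bags: B1 = {1, 3, 4, 5}  B2 = {1, 2, 3, 4}  B3 = {1, 3, 4, 6}
Tree: B1–B2, B2–B3
Each bag holds 4 vertices, so the decomposition has width 3, which upper-bounds the treewidth. For the lower bound: the 4 vertex sets {1,5}, {2,3}, {4}, {6} are disjoint, each induces a connected subgraph, and every pair is joined by at least one edge of G. Contracting each set to a single vertex therefore yields K_{4} as a minor, and since treewidth is minor-monotone, tw(G) ≥ tw(K_{4}) = 3. The upper and lower bounds meet at 3, so that is the treewidth.

3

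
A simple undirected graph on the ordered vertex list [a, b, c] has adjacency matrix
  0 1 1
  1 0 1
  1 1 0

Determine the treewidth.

A width-2 tree decomposition is:
Bags: B1 = {a, b, c}
Tree: (single bag)
With just one bag of size 3, the width is 3 − 1 = 2, so tw(G) ≤ 2. For the lower bound, the 3 vertices {a, b, c} are pairwise adjacent, and any tree decomposition puts a clique entirely inside one bag — forcing width ≥ 2. Combining the bounds, tw(G) = 2.

2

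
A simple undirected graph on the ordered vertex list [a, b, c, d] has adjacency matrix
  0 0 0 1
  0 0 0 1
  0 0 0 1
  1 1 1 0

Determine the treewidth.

A width-1 tree decomposition is:
Bags: B1 = {c, d}  B2 = {b, d}  B3 = {a, d}
Tree: B1–B2, B1–B3
Every bag has size at most 2, so the width is 2 − 1 = 1 and tw(G) ≤ 1. Since G has at least one edge (e.g. d–c), it is not an edgeless graph, so tw(G) ≥ 1. The upper and lower bounds meet at 1, so that is the treewidth.

1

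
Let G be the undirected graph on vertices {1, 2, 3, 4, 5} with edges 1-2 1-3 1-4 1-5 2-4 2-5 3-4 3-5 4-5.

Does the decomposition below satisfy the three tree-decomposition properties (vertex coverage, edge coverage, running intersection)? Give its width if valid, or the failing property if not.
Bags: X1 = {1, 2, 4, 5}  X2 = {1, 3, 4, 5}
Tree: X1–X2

Yes; width 3.

Checking the three conditions: (i) the bags cover all of {1, 2, 3, 4, 5}; (ii) for each edge, some bag contains both endpoints; (iii) the bags containing any fixed vertex form a subtree. All hold, so the decomposition is valid with width 4 − 1 = 3.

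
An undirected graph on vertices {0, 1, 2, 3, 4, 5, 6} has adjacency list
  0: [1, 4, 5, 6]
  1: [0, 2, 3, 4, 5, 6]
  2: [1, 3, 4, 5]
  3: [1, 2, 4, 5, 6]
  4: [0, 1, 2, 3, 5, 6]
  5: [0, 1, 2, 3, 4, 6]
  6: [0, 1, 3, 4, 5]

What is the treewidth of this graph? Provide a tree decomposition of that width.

Every bag has size at most 5, so the width is 5 − 1 = 4 and tw(G) ≤ 4. Conversely, {0, 1, 4, 5, 6} is a clique of size 5, and the vertices of any clique must share a bag in every tree decomposition; so some bag has ≥ 5 vertices and tw(G) ≥ 4. The upper and lower bounds meet at 4, so that is the treewidth.

Treewidth 4.
One such decomposition:
Bags: B1 = {1, 3, 4, 5, 6}  B2 = {1, 2, 3, 4, 5}  B3 = {0, 1, 4, 5, 6}
Tree: B1–B2, B1–B3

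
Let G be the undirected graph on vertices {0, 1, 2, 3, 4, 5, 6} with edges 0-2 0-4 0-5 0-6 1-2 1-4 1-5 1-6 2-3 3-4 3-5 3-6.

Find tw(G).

3

A width-3 tree decomposition is:
Bags: B1 = {0, 1, 3, 4}  B2 = {0, 1, 2, 3}  B3 = {0, 1, 3, 6}  B4 = {0, 1, 3, 5}
Tree: B1–B2, B2–B3, B3–B4
Each bag holds 4 vertices, so the decomposition has width 3, which upper-bounds the treewidth. For the lower bound: the 4 vertex sets {3,4}, {0,2}, {1}, {6} are disjoint, each induces a connected subgraph, and every pair is joined by at least one edge of G. Contracting each set to a single vertex therefore yields K_{4} as a minor, and since treewidth is minor-monotone, tw(G) ≥ tw(K_{4}) = 3. Combining the bounds, tw(G) = 3.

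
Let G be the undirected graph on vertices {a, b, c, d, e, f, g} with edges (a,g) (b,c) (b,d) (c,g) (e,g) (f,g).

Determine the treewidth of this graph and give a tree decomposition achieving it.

Treewidth 1.
One optimal decomposition is:
Bags: B1 = {b, c}  B2 = {c, g}  B3 = {b, d}  B4 = {f, g}  B5 = {e, g}  B6 = {a, g}
Tree: B1–B2, B1–B3, B2–B4, B4–B5, B5–B6

Each bag holds 2 vertices, so the decomposition has width 1, which upper-bounds the treewidth. Since G has at least one edge (e.g. b–c), it is not an edgeless graph, so tw(G) ≥ 1. The upper and lower bounds meet at 1, so that is the treewidth.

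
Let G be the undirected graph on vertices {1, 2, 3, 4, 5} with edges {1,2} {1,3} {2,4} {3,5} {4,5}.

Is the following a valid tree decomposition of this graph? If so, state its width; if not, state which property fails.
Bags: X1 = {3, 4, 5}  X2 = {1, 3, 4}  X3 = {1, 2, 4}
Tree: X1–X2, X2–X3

Every vertex of G appears in some bag (union = {1, 2, 3, 4, 5}); every edge is covered by a bag; and for each vertex v the set of bags containing v is connected in the bag tree. The decomposition is therefore valid. The largest bag has 3 vertices, so the width is 2.

Yes; width 2.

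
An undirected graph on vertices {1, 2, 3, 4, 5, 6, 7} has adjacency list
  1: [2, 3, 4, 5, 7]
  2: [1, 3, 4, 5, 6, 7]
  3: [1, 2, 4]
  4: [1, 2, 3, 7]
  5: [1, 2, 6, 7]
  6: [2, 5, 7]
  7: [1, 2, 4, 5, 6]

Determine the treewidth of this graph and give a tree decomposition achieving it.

Every bag has size at most 4, so the width is 4 − 1 = 3 and tw(G) ≤ 3. For the lower bound, the 4 vertices {1, 2, 3, 4} are pairwise adjacent, and any tree decomposition puts a clique entirely inside one bag — forcing width ≥ 3. Hence tw(G) = 3 exactly.

Treewidth 3.
One optimal decomposition is:
Bags: B1 = {1, 2, 4, 7}  B2 = {1, 2, 5, 7}  B3 = {1, 2, 3, 4}  B4 = {2, 5, 6, 7}
Tree: B1–B2, B1–B3, B2–B4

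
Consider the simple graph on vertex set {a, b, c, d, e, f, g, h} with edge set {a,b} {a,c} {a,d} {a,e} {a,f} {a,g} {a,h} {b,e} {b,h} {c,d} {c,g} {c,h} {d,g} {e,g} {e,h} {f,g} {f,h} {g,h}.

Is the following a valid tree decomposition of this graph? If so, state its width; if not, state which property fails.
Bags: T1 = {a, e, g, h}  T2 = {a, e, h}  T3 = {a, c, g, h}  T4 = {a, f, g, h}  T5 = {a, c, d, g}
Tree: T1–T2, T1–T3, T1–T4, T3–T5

A tree decomposition must satisfy three properties: every vertex lies in some bag; for every edge, both endpoints lie together in some bag; and for every vertex, the bags containing it form a connected subtree. Here vertex b appears in no bag, so the decomposition is invalid.

No — vertex b appears in no bag.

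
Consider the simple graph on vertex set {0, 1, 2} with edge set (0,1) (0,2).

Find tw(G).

1

A width-1 tree decomposition is:
Bags: B1 = {0, 2}  B2 = {0, 1}
Tree: B1–B2
Every bag has size at most 2, so the width is 2 − 1 = 1 and tw(G) ≤ 1. Any graph with an edge has treewidth ≥ 1, and G has the edge 2–0. The upper and lower bounds meet at 1, so that is the treewidth.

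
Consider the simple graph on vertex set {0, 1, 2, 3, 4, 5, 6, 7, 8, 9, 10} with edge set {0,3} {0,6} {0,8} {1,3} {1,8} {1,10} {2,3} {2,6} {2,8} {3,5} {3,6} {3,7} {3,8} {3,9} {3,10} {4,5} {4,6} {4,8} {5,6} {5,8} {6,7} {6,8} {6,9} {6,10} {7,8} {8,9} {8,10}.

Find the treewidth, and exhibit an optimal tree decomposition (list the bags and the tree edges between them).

Every bag has size at most 4, so the width is 4 − 1 = 3 and tw(G) ≤ 3. Conversely, {1, 3, 8, 10} is a clique of size 4, and the vertices of any clique must share a bag in every tree decomposition; so some bag has ≥ 4 vertices and tw(G) ≥ 3. Hence tw(G) = 3 exactly.

Treewidth 3.
One optimal decomposition is:
Bags: B1 = {3, 6, 8, 9}  B2 = {0, 3, 6, 8}  B3 = {3, 6, 7, 8}  B4 = {3, 6, 8, 10}  B5 = {3, 5, 6, 8}  B6 = {1, 3, 8, 10}  B7 = {2, 3, 6, 8}  B8 = {4, 5, 6, 8}
Tree: B1–B2, B1–B3, B1–B4, B4–B5, B4–B6, B2–B7, B5–B8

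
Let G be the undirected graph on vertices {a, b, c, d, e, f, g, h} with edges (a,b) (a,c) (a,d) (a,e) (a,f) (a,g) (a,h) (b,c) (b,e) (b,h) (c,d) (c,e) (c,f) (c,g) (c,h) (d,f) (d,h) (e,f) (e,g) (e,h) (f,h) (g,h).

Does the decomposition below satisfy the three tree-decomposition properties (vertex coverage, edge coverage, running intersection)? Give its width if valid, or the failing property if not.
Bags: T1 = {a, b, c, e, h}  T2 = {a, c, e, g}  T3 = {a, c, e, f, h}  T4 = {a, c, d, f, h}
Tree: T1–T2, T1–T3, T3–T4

No — edge (h,g) lies in no bag.

A tree decomposition must satisfy three properties: every vertex lies in some bag; for every edge, both endpoints lie together in some bag; and for every vertex, the bags containing it form a connected subtree. Here edge (h,g) lies in no bag, so the decomposition is invalid.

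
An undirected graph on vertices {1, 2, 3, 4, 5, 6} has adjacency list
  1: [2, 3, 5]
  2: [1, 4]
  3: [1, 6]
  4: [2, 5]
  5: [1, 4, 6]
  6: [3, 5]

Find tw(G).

A width-2 tree decomposition is:
Bags: B1 = {2, 4, 5}  B2 = {1, 2, 5}  B3 = {1, 5, 6}  B4 = {1, 3, 6}
Tree: B1–B2, B2–B3, B3–B4
Every bag has size at most 3, so the width is 3 − 1 = 2 and tw(G) ≤ 2. For the lower bound, G contains the cycle 4–2–1–5–4, so G is not a forest; only forests have treewidth ≤ 1, hence tw(G) ≥ 2. Therefore the treewidth is 2.

2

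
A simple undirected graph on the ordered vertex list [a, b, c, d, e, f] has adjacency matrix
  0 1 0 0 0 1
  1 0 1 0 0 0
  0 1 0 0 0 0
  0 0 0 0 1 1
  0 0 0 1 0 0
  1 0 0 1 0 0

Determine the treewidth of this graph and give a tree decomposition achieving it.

The largest bag has 2 vertices, giving width 1; this decomposition certifies tw(G) ≤ 1. Since G has at least one edge (e.g. c–b), it is not an edgeless graph, so tw(G) ≥ 1. The upper and lower bounds meet at 1, so that is the treewidth.

Treewidth 1.
Bags: B1 = {b, c}  B2 = {a, b}  B3 = {a, f}  B4 = {d, f}  B5 = {d, e}
Tree: B1–B2, B2–B3, B3–B4, B4–B5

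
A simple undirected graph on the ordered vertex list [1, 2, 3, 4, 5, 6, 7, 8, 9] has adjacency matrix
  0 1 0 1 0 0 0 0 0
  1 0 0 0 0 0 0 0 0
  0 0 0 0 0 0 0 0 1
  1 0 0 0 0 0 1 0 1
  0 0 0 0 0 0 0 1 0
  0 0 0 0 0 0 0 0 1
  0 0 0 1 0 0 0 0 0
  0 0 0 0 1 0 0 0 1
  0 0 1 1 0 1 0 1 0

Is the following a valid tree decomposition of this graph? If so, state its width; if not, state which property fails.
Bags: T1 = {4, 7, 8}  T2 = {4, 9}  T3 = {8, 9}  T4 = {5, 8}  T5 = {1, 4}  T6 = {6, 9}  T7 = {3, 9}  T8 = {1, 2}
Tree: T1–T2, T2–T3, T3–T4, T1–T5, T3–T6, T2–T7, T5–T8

A tree decomposition must satisfy three properties: every vertex lies in some bag; for every edge, both endpoints lie together in some bag; and for every vertex, the bags containing it form a connected subtree. Here bags containing vertex 8 are not connected in the tree, so the decomposition is invalid.

No — bags containing vertex 8 are not connected in the tree.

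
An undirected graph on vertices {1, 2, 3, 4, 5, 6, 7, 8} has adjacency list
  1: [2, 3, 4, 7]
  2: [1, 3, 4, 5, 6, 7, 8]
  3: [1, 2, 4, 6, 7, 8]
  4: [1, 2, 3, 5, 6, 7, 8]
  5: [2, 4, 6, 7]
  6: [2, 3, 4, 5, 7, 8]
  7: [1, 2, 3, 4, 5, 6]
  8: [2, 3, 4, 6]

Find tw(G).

A width-4 tree decomposition is:
Bags: B1 = {2, 3, 4, 6, 7}  B2 = {2, 3, 4, 6, 8}  B3 = {2, 4, 5, 6, 7}  B4 = {1, 2, 3, 4, 7}
Tree: B1–B2, B1–B3, B1–B4
The largest bag has 5 vertices, giving width 4; this decomposition certifies tw(G) ≤ 4. For the lower bound, the 5 vertices {1, 2, 3, 4, 7} are pairwise adjacent, and any tree decomposition puts a clique entirely inside one bag — forcing width ≥ 4. Hence tw(G) = 4 exactly.

4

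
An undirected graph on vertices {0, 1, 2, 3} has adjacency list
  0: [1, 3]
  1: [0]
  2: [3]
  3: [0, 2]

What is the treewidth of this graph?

A width-1 tree decomposition is:
Bags: B1 = {0, 3}  B2 = {0, 1}  B3 = {2, 3}
Tree: B1–B2, B1–B3
Every bag has size at most 2, so the width is 2 − 1 = 1 and tw(G) ≤ 1. G has an edge, so its treewidth is at least 1. Therefore the treewidth is 1.

1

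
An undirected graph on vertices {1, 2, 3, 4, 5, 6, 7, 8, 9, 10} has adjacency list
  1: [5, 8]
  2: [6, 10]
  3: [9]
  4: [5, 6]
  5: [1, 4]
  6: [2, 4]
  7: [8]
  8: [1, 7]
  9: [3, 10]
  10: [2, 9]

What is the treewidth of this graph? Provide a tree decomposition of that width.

Treewidth 1.
Bags: B1 = {7, 8}  B2 = {1, 8}  B3 = {1, 5}  B4 = {4, 5}  B5 = {4, 6}  B6 = {2, 6}  B7 = {2, 10}  B8 = {9, 10}  B9 = {3, 9}
Tree: B1–B2, B2–B3, B3–B4, B4–B5, B5–B6, B6–B7, B7–B8, B8–B9

Each bag holds 2 vertices, so the decomposition has width 1, which upper-bounds the treewidth. Since G has at least one edge (e.g. 7–8), it is not an edgeless graph, so tw(G) ≥ 1. The upper and lower bounds meet at 1, so that is the treewidth.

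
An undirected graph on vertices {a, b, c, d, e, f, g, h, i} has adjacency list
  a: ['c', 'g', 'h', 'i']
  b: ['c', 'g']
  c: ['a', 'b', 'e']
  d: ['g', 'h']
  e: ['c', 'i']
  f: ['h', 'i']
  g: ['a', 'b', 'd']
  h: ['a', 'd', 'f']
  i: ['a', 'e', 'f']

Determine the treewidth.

3

A width-3 tree decomposition is:
Bags: B1 = {e, f, h, i}  B2 = {a, e, h, i}  B3 = {a, c, e, h}  B4 = {a, c, d, h}  B5 = {a, c, d, g}  B6 = {b, c, d, g}
Tree: B1–B2, B2–B3, B3–B4, B4–B5, B5–B6
The largest bag has 4 vertices, giving width 3; this decomposition certifies tw(G) ≤ 3. For the lower bound: the 4 vertex sets {e,f,i}, {h}, {a}, {b,c,d,g} are disjoint, each induces a connected subgraph, and every pair is joined by at least one edge of G. Contracting each set to a single vertex therefore yields K_{4} as a minor, and since treewidth is minor-monotone, tw(G) ≥ tw(K_{4}) = 3. Therefore the treewidth is 3.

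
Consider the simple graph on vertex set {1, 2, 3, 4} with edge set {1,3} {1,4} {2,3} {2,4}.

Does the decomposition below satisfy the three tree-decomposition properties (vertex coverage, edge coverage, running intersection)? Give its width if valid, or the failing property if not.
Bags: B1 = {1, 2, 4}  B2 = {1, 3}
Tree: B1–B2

A tree decomposition must satisfy three properties: every vertex lies in some bag; for every edge, both endpoints lie together in some bag; and for every vertex, the bags containing it form a connected subtree. Here edge (2,3) lies in no bag, so the decomposition is invalid.

No — edge (2,3) lies in no bag.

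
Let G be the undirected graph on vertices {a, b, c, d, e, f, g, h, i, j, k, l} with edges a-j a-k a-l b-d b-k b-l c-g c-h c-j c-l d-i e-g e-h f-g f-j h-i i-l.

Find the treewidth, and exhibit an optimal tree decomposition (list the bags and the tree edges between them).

The largest bag has 4 vertices, giving width 3; this decomposition certifies tw(G) ≤ 3. For the lower bound: the 4 vertex sets {b,d,k}, {i}, {l}, {a,c,h,j} are disjoint, each induces a connected subgraph, and every pair is joined by at least one edge of G. Contracting each set to a single vertex therefore yields K_{4} as a minor, and since treewidth is minor-monotone, tw(G) ≥ tw(K_{4}) = 3. The upper and lower bounds meet at 3, so that is the treewidth.

Treewidth 3.
Bags: B1 = {b, d, i, k}  B2 = {b, i, k, l}  B3 = {a, i, k, l}  B4 = {a, h, i, l}  B5 = {a, c, h, l}  B6 = {a, c, h, j}  B7 = {c, e, h, j}  B8 = {c, e, g, j}  B9 = {e, f, g, j}
Tree: B1–B2, B2–B3, B3–B4, B4–B5, B5–B6, B6–B7, B7–B8, B8–B9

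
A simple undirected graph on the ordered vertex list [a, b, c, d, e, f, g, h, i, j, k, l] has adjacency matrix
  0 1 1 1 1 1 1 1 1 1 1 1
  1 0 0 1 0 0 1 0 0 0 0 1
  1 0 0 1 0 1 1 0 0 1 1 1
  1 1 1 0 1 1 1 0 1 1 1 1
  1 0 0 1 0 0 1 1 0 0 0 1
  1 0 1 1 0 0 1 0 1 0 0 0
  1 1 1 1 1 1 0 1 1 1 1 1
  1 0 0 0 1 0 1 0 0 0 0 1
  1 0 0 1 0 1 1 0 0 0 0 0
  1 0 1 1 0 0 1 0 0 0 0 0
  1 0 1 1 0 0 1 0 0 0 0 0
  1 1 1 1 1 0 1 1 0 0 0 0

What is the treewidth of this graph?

A width-4 tree decomposition is:
Bags: B1 = {a, c, d, g, l}  B2 = {a, b, d, g, l}  B3 = {a, d, e, g, l}  B4 = {a, e, g, h, l}  B5 = {a, c, d, f, g}  B6 = {a, c, d, g, j}  B7 = {a, d, f, g, i}  B8 = {a, c, d, g, k}
Tree: B1–B2, B2–B3, B3–B4, B1–B5, B1–B6, B5–B7, B1–B8
Every bag has size at most 5, so the width is 5 − 1 = 4 and tw(G) ≤ 4. For the lower bound, the 5 vertices {a, d, e, g, l} are pairwise adjacent, and any tree decomposition puts a clique entirely inside one bag — forcing width ≥ 4. The upper and lower bounds meet at 4, so that is the treewidth.

4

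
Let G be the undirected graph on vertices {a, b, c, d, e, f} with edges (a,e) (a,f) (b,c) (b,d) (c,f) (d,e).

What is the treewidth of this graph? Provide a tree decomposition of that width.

Each bag holds 3 vertices, so the decomposition has width 2, which upper-bounds the treewidth. For the lower bound, G contains the cycle d–b–c–f–a–e–d, so G is not a forest; only forests have treewidth ≤ 1, hence tw(G) ≥ 2. Hence tw(G) = 2 exactly.

Treewidth 2.
One optimal decomposition is:
Bags: B1 = {b, c, d}  B2 = {c, d, f}  B3 = {a, d, f}  B4 = {a, d, e}
Tree: B1–B2, B2–B3, B3–B4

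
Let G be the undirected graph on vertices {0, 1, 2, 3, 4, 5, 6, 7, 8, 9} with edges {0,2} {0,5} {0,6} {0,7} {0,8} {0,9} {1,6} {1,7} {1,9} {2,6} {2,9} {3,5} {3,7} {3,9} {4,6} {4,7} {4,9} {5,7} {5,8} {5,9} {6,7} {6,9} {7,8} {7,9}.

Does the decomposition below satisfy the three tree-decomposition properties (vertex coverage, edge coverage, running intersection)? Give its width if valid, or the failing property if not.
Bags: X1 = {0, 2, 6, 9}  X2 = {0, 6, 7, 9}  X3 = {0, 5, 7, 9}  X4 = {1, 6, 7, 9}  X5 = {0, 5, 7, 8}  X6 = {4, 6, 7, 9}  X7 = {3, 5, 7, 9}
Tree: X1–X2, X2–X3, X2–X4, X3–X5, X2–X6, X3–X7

Yes; width 3.

Vertex coverage: the bags together contain {0, 1, 2, 3, 4, 5, 6, 7, 8, 9}, the full vertex set. Edge coverage: each edge of G has both endpoints in at least one bag. Running intersection: for every vertex, the bags containing it form a connected subtree. All three properties hold, so this is a valid tree decomposition of width max|bag| − 1 = 3, and hence tw(G) ≤ 3.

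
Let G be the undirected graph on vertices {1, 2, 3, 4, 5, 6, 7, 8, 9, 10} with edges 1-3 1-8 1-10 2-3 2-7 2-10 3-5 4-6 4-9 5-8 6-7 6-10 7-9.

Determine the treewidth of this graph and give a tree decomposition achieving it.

Every bag has size at most 3, so the width is 3 − 1 = 2 and tw(G) ≤ 2. Since 5–8–1–3–5 is a cycle in G, G is not acyclic. Forests are exactly the graphs of treewidth ≤ 1, so tw(G) ≥ 2. The upper and lower bounds meet at 2, so that is the treewidth.

Treewidth 2.
One such decomposition:
Bags: B1 = {3, 5, 8}  B2 = {1, 3, 8}  B3 = {1, 2, 3}  B4 = {1, 2, 10}  B5 = {2, 7, 10}  B6 = {6, 7, 10}  B7 = {6, 7, 9}  B8 = {4, 6, 9}
Tree: B1–B2, B2–B3, B3–B4, B4–B5, B5–B6, B6–B7, B7–B8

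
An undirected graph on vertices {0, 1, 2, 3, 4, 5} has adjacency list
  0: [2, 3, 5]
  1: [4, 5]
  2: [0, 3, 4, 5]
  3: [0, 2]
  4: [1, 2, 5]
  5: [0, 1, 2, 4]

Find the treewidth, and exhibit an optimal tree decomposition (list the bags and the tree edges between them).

The largest bag has 3 vertices, giving width 2; this decomposition certifies tw(G) ≤ 2. For the lower bound, the 3 vertices {1, 4, 5} are pairwise adjacent, and any tree decomposition puts a clique entirely inside one bag — forcing width ≥ 2. Combining the bounds, tw(G) = 2.

Treewidth 2.
One optimal decomposition is:
Bags: B1 = {0, 2, 5}  B2 = {2, 4, 5}  B3 = {1, 4, 5}  B4 = {0, 2, 3}
Tree: B1–B2, B2–B3, B1–B4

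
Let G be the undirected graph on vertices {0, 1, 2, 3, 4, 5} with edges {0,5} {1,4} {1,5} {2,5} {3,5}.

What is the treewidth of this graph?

1

A width-1 tree decomposition is:
Bags: B1 = {1, 5}  B2 = {2, 5}  B3 = {0, 5}  B4 = {1, 4}  B5 = {3, 5}
Tree: B1–B2, B2–B3, B1–B4, B2–B5
Every bag has size at most 2, so the width is 2 − 1 = 1 and tw(G) ≤ 1. Any graph with an edge has treewidth ≥ 1, and G has the edge 1–5. Therefore the treewidth is 1.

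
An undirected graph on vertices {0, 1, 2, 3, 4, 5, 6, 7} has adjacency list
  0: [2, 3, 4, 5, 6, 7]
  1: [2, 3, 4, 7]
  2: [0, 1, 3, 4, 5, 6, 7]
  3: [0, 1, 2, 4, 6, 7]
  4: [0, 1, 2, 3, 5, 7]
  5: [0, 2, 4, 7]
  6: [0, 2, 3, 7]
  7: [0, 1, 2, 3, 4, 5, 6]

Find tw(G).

A width-4 tree decomposition is:
Bags: B1 = {0, 2, 4, 5, 7}  B2 = {0, 2, 3, 4, 7}  B3 = {1, 2, 3, 4, 7}  B4 = {0, 2, 3, 6, 7}
Tree: B1–B2, B2–B3, B2–B4
Each bag holds 5 vertices, so the decomposition has width 4, which upper-bounds the treewidth. Conversely, {0, 2, 3, 4, 7} is a clique of size 5, and the vertices of any clique must share a bag in every tree decomposition; so some bag has ≥ 5 vertices and tw(G) ≥ 4. Hence tw(G) = 4 exactly.

4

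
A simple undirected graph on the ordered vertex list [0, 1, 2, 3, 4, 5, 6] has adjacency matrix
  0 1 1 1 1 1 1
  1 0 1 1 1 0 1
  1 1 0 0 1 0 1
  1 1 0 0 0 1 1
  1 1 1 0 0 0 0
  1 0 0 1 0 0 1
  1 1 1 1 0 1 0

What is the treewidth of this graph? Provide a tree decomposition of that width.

Treewidth 3.
One optimal decomposition is:
Bags: B1 = {0, 1, 3, 6}  B2 = {0, 1, 2, 6}  B3 = {0, 3, 5, 6}  B4 = {0, 1, 2, 4}
Tree: B1–B2, B1–B3, B2–B4

Each bag holds 4 vertices, so the decomposition has width 3, which upper-bounds the treewidth. For the lower bound, the 4 vertices {0, 1, 2, 4} are pairwise adjacent, and any tree decomposition puts a clique entirely inside one bag — forcing width ≥ 3. Combining the bounds, tw(G) = 3.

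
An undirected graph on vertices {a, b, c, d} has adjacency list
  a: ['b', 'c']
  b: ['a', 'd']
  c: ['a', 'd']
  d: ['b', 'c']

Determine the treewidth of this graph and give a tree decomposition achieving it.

Each bag holds 3 vertices, so the decomposition has width 2, which upper-bounds the treewidth. The edges b–d–c–a–b form a cycle, so G is not a tree and its treewidth is at least 2. Combining the bounds, tw(G) = 2.

Treewidth 2.
Bags: B1 = {b, c, d}  B2 = {a, b, c}
Tree: B1–B2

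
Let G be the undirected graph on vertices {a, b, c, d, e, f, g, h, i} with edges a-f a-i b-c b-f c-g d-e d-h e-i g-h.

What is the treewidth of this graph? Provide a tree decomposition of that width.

The largest bag has 3 vertices, giving width 2; this decomposition certifies tw(G) ≤ 2. For the lower bound, G contains the cycle e–i–a–f–b–c–g–h–d–e, so G is not a forest; only forests have treewidth ≤ 1, hence tw(G) ≥ 2. Therefore the treewidth is 2.

Treewidth 2.
One such decomposition:
Bags: B1 = {a, e, i}  B2 = {a, e, f}  B3 = {b, e, f}  B4 = {b, c, e}  B5 = {c, e, g}  B6 = {e, g, h}  B7 = {d, e, h}
Tree: B1–B2, B2–B3, B3–B4, B4–B5, B5–B6, B6–B7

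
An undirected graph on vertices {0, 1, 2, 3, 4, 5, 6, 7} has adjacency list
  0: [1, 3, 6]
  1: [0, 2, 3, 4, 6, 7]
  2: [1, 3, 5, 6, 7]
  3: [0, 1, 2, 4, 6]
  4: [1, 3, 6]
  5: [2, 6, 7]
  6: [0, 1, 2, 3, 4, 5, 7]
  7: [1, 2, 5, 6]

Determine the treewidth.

A width-3 tree decomposition is:
Bags: B1 = {1, 2, 3, 6}  B2 = {1, 2, 6, 7}  B3 = {1, 3, 4, 6}  B4 = {2, 5, 6, 7}  B5 = {0, 1, 3, 6}
Tree: B1–B2, B1–B3, B2–B4, B1–B5
Each bag holds 4 vertices, so the decomposition has width 3, which upper-bounds the treewidth. On the other hand G contains the 4-clique {0, 1, 3, 6}. A clique must lie in a single bag of any decomposition, so no decomposition can have width below 3. Combining the bounds, tw(G) = 3.

3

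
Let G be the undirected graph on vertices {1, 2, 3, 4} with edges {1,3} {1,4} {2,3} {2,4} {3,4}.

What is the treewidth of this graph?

2

A width-2 tree decomposition is:
Bags: B1 = {2, 3, 4}  B2 = {1, 3, 4}
Tree: B1–B2
The largest bag has 3 vertices, giving width 2; this decomposition certifies tw(G) ≤ 2. Conversely, {1, 3, 4} is a clique of size 3, and the vertices of any clique must share a bag in every tree decomposition; so some bag has ≥ 3 vertices and tw(G) ≥ 2. Hence tw(G) = 2 exactly.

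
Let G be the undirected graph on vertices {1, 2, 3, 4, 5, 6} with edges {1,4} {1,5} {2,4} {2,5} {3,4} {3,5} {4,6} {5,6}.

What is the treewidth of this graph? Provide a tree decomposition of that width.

Treewidth 2.
One such decomposition:
Bags: B1 = {3, 4, 5}  B2 = {4, 5, 6}  B3 = {2, 4, 5}  B4 = {1, 4, 5}
Tree: B1–B2, B2–B3, B3–B4

Each bag holds 3 vertices, so the decomposition has width 2, which upper-bounds the treewidth. The edges 5–3–4–6–5 form a cycle, so G is not a tree and its treewidth is at least 2. Combining the bounds, tw(G) = 2.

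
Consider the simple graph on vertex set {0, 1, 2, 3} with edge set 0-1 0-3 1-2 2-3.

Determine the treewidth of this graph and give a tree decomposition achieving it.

Treewidth 2.
One such decomposition:
Bags: B1 = {0, 1, 2}  B2 = {0, 2, 3}
Tree: B1–B2

The largest bag has 3 vertices, giving width 2; this decomposition certifies tw(G) ≤ 2. Since 0–1–2–3–0 is a cycle in G, G is not acyclic. Forests are exactly the graphs of treewidth ≤ 1, so tw(G) ≥ 2. Hence tw(G) = 2 exactly.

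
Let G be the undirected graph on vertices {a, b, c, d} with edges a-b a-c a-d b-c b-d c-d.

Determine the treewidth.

A width-3 tree decomposition is:
Bags: B1 = {a, b, c, d}
Tree: (single bag)
A single bag containing all 4 vertices is trivially a valid decomposition of width 3. On the other hand G contains the 4-clique {a, b, c, d}. A clique must lie in a single bag of any decomposition, so no decomposition can have width below 3. Therefore the treewidth is 3.

3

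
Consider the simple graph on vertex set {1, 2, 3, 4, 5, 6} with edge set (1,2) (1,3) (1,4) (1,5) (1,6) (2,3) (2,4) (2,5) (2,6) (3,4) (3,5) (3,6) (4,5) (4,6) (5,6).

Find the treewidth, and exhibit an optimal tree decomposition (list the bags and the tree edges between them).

With just one bag of size 6, the width is 6 − 1 = 5, so tw(G) ≤ 5. For the lower bound, the 6 vertices {1, 2, 3, 4, 5, 6} are pairwise adjacent, and any tree decomposition puts a clique entirely inside one bag — forcing width ≥ 5. Combining the bounds, tw(G) = 5.

Treewidth 5.
One optimal decomposition is:
Bags: B1 = {1, 2, 3, 4, 5, 6}
Tree: (single bag)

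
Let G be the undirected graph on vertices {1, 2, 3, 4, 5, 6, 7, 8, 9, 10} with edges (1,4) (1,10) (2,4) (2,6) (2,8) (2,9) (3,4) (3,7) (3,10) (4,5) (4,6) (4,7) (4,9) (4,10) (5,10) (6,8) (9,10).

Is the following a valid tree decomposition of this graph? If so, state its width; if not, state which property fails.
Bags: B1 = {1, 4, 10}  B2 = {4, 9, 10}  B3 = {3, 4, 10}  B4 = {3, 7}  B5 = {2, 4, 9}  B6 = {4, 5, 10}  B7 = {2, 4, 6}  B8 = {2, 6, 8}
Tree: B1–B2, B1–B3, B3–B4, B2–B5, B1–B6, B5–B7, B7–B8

A tree decomposition must satisfy three properties: every vertex lies in some bag; for every edge, both endpoints lie together in some bag; and for every vertex, the bags containing it form a connected subtree. Here edge (4,7) lies in no bag, so the decomposition is invalid.

No — edge (4,7) lies in no bag.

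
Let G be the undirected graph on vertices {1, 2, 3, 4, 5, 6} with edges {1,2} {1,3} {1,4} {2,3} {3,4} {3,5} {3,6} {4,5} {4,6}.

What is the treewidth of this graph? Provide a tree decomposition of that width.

Treewidth 2.
One such decomposition:
Bags: B1 = {3, 4, 6}  B2 = {1, 3, 4}  B3 = {3, 4, 5}  B4 = {1, 2, 3}
Tree: B1–B2, B1–B3, B2–B4

The largest bag has 3 vertices, giving width 2; this decomposition certifies tw(G) ≤ 2. On the other hand G contains the 3-clique {1, 2, 3}. A clique must lie in a single bag of any decomposition, so no decomposition can have width below 2. The upper and lower bounds meet at 2, so that is the treewidth.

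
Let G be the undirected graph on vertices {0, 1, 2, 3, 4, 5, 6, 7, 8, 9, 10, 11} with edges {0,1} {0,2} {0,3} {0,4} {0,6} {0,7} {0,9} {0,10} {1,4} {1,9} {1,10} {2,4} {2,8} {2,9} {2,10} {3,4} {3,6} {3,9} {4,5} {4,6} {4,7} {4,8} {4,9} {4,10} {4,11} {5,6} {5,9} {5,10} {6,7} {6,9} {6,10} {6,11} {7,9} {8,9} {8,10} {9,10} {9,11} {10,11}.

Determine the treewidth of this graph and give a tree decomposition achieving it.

Treewidth 4.
One optimal decomposition is:
Bags: B1 = {0, 4, 6, 9, 10}  B2 = {0, 4, 6, 7, 9}  B3 = {4, 5, 6, 9, 10}  B4 = {4, 6, 9, 10, 11}  B5 = {0, 2, 4, 9, 10}  B6 = {2, 4, 8, 9, 10}  B7 = {0, 1, 4, 9, 10}  B8 = {0, 3, 4, 6, 9}
Tree: B1–B2, B1–B3, B3–B4, B1–B5, B5–B6, B1–B7, B1–B8

Every bag has size at most 5, so the width is 5 − 1 = 4 and tw(G) ≤ 4. For the lower bound, the 5 vertices {0, 1, 4, 9, 10} are pairwise adjacent, and any tree decomposition puts a clique entirely inside one bag — forcing width ≥ 4. Hence tw(G) = 4 exactly.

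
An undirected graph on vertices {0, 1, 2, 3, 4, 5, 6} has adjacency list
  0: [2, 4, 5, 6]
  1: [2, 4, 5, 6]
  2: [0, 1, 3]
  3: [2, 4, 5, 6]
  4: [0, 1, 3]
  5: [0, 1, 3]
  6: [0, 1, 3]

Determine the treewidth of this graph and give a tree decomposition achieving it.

Treewidth 3.
One such decomposition:
Bags: B1 = {0, 1, 2, 3}  B2 = {0, 1, 3, 6}  B3 = {0, 1, 3, 5}  B4 = {0, 1, 3, 4}
Tree: B1–B2, B2–B3, B3–B4

Each bag holds 4 vertices, so the decomposition has width 3, which upper-bounds the treewidth. For the lower bound: the 4 vertex sets {2,3}, {0,6}, {1}, {5} are disjoint, each induces a connected subgraph, and every pair is joined by at least one edge of G. Contracting each set to a single vertex therefore yields K_{4} as a minor, and since treewidth is minor-monotone, tw(G) ≥ tw(K_{4}) = 3. Hence tw(G) = 3 exactly.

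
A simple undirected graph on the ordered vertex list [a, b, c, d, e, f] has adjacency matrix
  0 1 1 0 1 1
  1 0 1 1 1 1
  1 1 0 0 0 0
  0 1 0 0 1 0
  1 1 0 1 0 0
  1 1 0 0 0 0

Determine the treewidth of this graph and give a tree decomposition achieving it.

Treewidth 2.
One optimal decomposition is:
Bags: B1 = {a, b, c}  B2 = {a, b, e}  B3 = {a, b, f}  B4 = {b, d, e}
Tree: B1–B2, B1–B3, B2–B4

The largest bag has 3 vertices, giving width 2; this decomposition certifies tw(G) ≤ 2. Conversely, {b, d, e} is a clique of size 3, and the vertices of any clique must share a bag in every tree decomposition; so some bag has ≥ 3 vertices and tw(G) ≥ 2. Therefore the treewidth is 2.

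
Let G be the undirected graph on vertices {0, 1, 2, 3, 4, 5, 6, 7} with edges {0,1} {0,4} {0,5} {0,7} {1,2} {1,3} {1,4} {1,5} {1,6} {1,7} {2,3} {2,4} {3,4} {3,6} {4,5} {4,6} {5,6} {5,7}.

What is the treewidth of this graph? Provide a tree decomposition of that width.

Treewidth 3.
One such decomposition:
Bags: B1 = {1, 4, 5, 6}  B2 = {1, 3, 4, 6}  B3 = {0, 1, 4, 5}  B4 = {0, 1, 5, 7}  B5 = {1, 2, 3, 4}
Tree: B1–B2, B1–B3, B3–B4, B2–B5

Each bag holds 4 vertices, so the decomposition has width 3, which upper-bounds the treewidth. For the lower bound, the 4 vertices {0, 1, 4, 5} are pairwise adjacent, and any tree decomposition puts a clique entirely inside one bag — forcing width ≥ 3. Combining the bounds, tw(G) = 3.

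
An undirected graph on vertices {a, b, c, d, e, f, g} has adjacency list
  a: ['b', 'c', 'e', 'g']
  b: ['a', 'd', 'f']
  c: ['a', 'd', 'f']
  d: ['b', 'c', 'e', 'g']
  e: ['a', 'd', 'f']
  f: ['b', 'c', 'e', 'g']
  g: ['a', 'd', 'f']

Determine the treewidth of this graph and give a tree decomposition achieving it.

Each bag holds 4 vertices, so the decomposition has width 3, which upper-bounds the treewidth. For the lower bound: the 4 vertex sets {b,d}, {a,g}, {f}, {c} are disjoint, each induces a connected subgraph, and every pair is joined by at least one edge of G. Contracting each set to a single vertex therefore yields K_{4} as a minor, and since treewidth is minor-monotone, tw(G) ≥ tw(K_{4}) = 3. The upper and lower bounds meet at 3, so that is the treewidth.

Treewidth 3.
Bags: B1 = {a, b, d, f}  B2 = {a, d, f, g}  B3 = {a, c, d, f}  B4 = {a, d, e, f}
Tree: B1–B2, B2–B3, B3–B4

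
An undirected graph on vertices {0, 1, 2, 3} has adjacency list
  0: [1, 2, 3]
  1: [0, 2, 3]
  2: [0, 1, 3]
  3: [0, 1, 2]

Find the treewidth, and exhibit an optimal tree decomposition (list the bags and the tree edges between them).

With just one bag of size 4, the width is 4 − 1 = 3, so tw(G) ≤ 3. For the lower bound, the 4 vertices {0, 1, 2, 3} are pairwise adjacent, and any tree decomposition puts a clique entirely inside one bag — forcing width ≥ 3. Therefore the treewidth is 3.

Treewidth 3.
One such decomposition:
Bags: B1 = {0, 1, 2, 3}
Tree: (single bag)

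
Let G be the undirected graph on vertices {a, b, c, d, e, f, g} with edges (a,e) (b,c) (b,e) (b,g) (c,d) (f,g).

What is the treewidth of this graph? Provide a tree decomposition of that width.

Treewidth 1.
One such decomposition:
Bags: B1 = {b, g}  B2 = {f, g}  B3 = {b, c}  B4 = {c, d}  B5 = {b, e}  B6 = {a, e}
Tree: B1–B2, B1–B3, B3–B4, B3–B5, B5–B6

The largest bag has 2 vertices, giving width 1; this decomposition certifies tw(G) ≤ 1. Since G has at least one edge (e.g. b–g), it is not an edgeless graph, so tw(G) ≥ 1. Hence tw(G) = 1 exactly.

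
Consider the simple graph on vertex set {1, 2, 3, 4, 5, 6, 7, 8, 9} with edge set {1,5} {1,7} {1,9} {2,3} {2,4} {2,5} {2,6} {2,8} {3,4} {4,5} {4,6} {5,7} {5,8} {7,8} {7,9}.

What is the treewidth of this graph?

A width-2 tree decomposition is:
Bags: B1 = {2, 5, 8}  B2 = {2, 4, 5}  B3 = {5, 7, 8}  B4 = {1, 5, 7}  B5 = {2, 4, 6}  B6 = {2, 3, 4}  B7 = {1, 7, 9}
Tree: B1–B2, B1–B3, B3–B4, B2–B5, B5–B6, B4–B7
The largest bag has 3 vertices, giving width 2; this decomposition certifies tw(G) ≤ 2. On the other hand G contains the 3-clique {1, 7, 9}. A clique must lie in a single bag of any decomposition, so no decomposition can have width below 2. Therefore the treewidth is 2.

2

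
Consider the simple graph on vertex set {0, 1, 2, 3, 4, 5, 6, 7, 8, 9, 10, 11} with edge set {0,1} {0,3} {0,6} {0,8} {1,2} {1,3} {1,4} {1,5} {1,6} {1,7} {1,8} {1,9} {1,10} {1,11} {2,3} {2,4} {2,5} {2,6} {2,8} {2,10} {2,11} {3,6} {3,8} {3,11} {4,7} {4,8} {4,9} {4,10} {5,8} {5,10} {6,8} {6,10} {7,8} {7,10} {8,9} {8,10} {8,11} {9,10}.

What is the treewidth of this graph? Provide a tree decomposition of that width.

Every bag has size at most 5, so the width is 5 − 1 = 4 and tw(G) ≤ 4. Conversely, {0, 1, 3, 6, 8} is a clique of size 5, and the vertices of any clique must share a bag in every tree decomposition; so some bag has ≥ 5 vertices and tw(G) ≥ 4. Combining the bounds, tw(G) = 4.

Treewidth 4.
One such decomposition:
Bags: B1 = {1, 2, 3, 6, 8}  B2 = {1, 2, 6, 8, 10}  B3 = {1, 2, 4, 8, 10}  B4 = {1, 2, 3, 8, 11}  B5 = {1, 4, 8, 9, 10}  B6 = {0, 1, 3, 6, 8}  B7 = {1, 2, 5, 8, 10}  B8 = {1, 4, 7, 8, 10}
Tree: B1–B2, B2–B3, B1–B4, B3–B5, B1–B6, B3–B7, B3–B8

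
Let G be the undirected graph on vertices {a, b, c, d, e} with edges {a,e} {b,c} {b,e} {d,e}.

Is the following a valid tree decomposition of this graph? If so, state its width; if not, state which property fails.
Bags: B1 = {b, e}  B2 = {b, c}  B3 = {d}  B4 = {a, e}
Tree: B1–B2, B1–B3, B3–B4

A tree decomposition must satisfy three properties: every vertex lies in some bag; for every edge, both endpoints lie together in some bag; and for every vertex, the bags containing it form a connected subtree. Here edge (e,d) lies in no bag, so the decomposition is invalid.

No — edge (e,d) lies in no bag.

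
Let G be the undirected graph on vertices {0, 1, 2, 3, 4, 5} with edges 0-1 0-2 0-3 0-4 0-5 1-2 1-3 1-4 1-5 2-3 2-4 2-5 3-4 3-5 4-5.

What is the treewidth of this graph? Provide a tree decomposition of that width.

Treewidth 5.
Bags: B1 = {0, 1, 2, 3, 4, 5}
Tree: (single bag)

A single bag containing all 6 vertices is trivially a valid decomposition of width 5. On the other hand G contains the 6-clique {0, 1, 2, 3, 4, 5}. A clique must lie in a single bag of any decomposition, so no decomposition can have width below 5. The upper and lower bounds meet at 5, so that is the treewidth.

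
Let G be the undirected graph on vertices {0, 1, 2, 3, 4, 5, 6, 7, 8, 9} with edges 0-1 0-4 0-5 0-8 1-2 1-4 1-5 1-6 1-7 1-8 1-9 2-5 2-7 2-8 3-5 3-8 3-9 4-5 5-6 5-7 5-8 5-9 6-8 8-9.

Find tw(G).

A width-3 tree decomposition is:
Bags: B1 = {1, 5, 6, 8}  B2 = {0, 1, 5, 8}  B3 = {1, 5, 8, 9}  B4 = {0, 1, 4, 5}  B5 = {1, 2, 5, 8}  B6 = {1, 2, 5, 7}  B7 = {3, 5, 8, 9}
Tree: B1–B2, B2–B3, B2–B4, B2–B5, B5–B6, B3–B7
Each bag holds 4 vertices, so the decomposition has width 3, which upper-bounds the treewidth. For the lower bound, the 4 vertices {0, 1, 5, 8} are pairwise adjacent, and any tree decomposition puts a clique entirely inside one bag — forcing width ≥ 3. The upper and lower bounds meet at 3, so that is the treewidth.

3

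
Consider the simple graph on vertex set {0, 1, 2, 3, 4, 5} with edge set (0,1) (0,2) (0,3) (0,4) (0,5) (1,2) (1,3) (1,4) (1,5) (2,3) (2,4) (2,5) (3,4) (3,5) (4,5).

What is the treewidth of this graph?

5

A width-5 tree decomposition is:
Bags: B1 = {0, 1, 2, 3, 4, 5}
Tree: (single bag)
With just one bag of size 6, the width is 6 − 1 = 5, so tw(G) ≤ 5. On the other hand G contains the 6-clique {0, 1, 2, 3, 4, 5}. A clique must lie in a single bag of any decomposition, so no decomposition can have width below 5. Combining the bounds, tw(G) = 5.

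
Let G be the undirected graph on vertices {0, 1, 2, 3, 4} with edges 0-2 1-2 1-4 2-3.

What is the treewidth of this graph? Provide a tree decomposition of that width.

The largest bag has 2 vertices, giving width 1; this decomposition certifies tw(G) ≤ 1. Since G has at least one edge (e.g. 1–4), it is not an edgeless graph, so tw(G) ≥ 1. Hence tw(G) = 1 exactly.

Treewidth 1.
One optimal decomposition is:
Bags: B1 = {1, 4}  B2 = {1, 2}  B3 = {2, 3}  B4 = {0, 2}
Tree: B1–B2, B2–B3, B2–B4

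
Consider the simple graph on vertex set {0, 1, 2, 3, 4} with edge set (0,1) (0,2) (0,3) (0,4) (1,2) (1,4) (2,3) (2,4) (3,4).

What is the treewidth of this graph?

3

A width-3 tree decomposition is:
Bags: B1 = {0, 2, 3, 4}  B2 = {0, 1, 2, 4}
Tree: B1–B2
Every bag has size at most 4, so the width is 4 − 1 = 3 and tw(G) ≤ 3. On the other hand G contains the 4-clique {0, 1, 2, 4}. A clique must lie in a single bag of any decomposition, so no decomposition can have width below 3. Combining the bounds, tw(G) = 3.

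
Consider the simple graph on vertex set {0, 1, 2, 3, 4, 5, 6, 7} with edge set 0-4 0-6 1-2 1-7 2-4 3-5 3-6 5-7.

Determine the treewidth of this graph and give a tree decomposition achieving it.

Every bag has size at most 3, so the width is 3 − 1 = 2 and tw(G) ≤ 2. The edges 3–5–7–1–2–4–0–6–3 form a cycle, so G is not a tree and its treewidth is at least 2. Therefore the treewidth is 2.

Treewidth 2.
One such decomposition:
Bags: B1 = {3, 5, 7}  B2 = {1, 3, 7}  B3 = {1, 2, 3}  B4 = {2, 3, 4}  B5 = {0, 3, 4}  B6 = {0, 3, 6}
Tree: B1–B2, B2–B3, B3–B4, B4–B5, B5–B6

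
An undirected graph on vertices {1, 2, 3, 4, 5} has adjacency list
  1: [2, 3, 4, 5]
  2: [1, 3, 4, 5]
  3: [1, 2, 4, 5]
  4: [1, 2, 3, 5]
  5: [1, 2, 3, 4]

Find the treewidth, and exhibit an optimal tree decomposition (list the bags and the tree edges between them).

Treewidth 4.
One optimal decomposition is:
Bags: B1 = {1, 2, 3, 4, 5}
Tree: (single bag)

A single bag containing all 5 vertices is trivially a valid decomposition of width 4. For the lower bound, the 5 vertices {1, 2, 3, 4, 5} are pairwise adjacent, and any tree decomposition puts a clique entirely inside one bag — forcing width ≥ 4. Therefore the treewidth is 4.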